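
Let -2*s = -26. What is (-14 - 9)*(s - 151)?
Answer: 3174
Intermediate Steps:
s = 13 (s = -½*(-26) = 13)
(-14 - 9)*(s - 151) = (-14 - 9)*(13 - 151) = -23*(-138) = 3174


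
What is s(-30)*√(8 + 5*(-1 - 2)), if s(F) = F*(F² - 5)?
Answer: -26850*I*√7 ≈ -71038.0*I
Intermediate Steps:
s(F) = F*(-5 + F²)
s(-30)*√(8 + 5*(-1 - 2)) = (-30*(-5 + (-30)²))*√(8 + 5*(-1 - 2)) = (-30*(-5 + 900))*√(8 + 5*(-3)) = (-30*895)*√(8 - 15) = -26850*I*√7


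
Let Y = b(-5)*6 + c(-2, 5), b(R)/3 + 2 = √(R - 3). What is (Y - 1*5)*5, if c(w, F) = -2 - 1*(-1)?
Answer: -210 + 180*I*√2 ≈ -210.0 + 254.56*I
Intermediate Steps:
c(w, F) = -1 (c(w, F) = -2 + 1 = -1)
b(R) = -6 + 3*√(-3 + R) (b(R) = -6 + 3*√(R - 3) = -6 + 3*√(-3 + R))
Y = -37 + 36*I*√2 (Y = (-6 + 3*√(-3 - 5))*6 - 1 = (-6 + 3*√(-8))*6 - 1 = (-6 + 3*(2*I*√2))*6 - 1 = (-6 + 6*I*√2)*6 - 1 = (-36 + 36*I*√2) - 1 = -37 + 36*I*√2 ≈ -37.0 + 50.912*I)
(Y - 1*5)*5 = ((-37 + 36*I*√2) - 1*5)*5 = ((-37 + 36*I*√2) - 5)*5 = (-42 + 36*I*√2)*5 = -210 + 180*I*√2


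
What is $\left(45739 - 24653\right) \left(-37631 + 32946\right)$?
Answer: $-98787910$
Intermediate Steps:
$\left(45739 - 24653\right) \left(-37631 + 32946\right) = 21086 \left(-4685\right) = -98787910$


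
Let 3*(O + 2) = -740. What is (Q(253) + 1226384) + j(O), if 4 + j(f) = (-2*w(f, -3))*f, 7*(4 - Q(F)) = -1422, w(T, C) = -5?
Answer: 25706110/21 ≈ 1.2241e+6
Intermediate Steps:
Q(F) = 1450/7 (Q(F) = 4 - ⅐*(-1422) = 4 + 1422/7 = 1450/7)
O = -746/3 (O = -2 + (⅓)*(-740) = -2 - 740/3 = -746/3 ≈ -248.67)
j(f) = -4 + 10*f (j(f) = -4 + (-2*(-5))*f = -4 + 10*f)
(Q(253) + 1226384) + j(O) = (1450/7 + 1226384) + (-4 + 10*(-746/3)) = 8586138/7 + (-4 - 7460/3) = 8586138/7 - 7472/3 = 25706110/21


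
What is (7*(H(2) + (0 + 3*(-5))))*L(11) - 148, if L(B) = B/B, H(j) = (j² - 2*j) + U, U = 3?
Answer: -232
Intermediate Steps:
H(j) = 3 + j² - 2*j (H(j) = (j² - 2*j) + 3 = 3 + j² - 2*j)
L(B) = 1
(7*(H(2) + (0 + 3*(-5))))*L(11) - 148 = (7*((3 + 2² - 2*2) + (0 + 3*(-5))))*1 - 148 = (7*((3 + 4 - 4) + (0 - 15)))*1 - 148 = (7*(3 - 15))*1 - 148 = (7*(-12))*1 - 148 = -84*1 - 148 = -84 - 148 = -232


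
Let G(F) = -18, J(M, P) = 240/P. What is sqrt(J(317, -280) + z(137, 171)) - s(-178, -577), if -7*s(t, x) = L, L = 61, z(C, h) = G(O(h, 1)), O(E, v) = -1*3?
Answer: 61/7 + 2*I*sqrt(231)/7 ≈ 8.7143 + 4.3425*I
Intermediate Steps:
O(E, v) = -3
z(C, h) = -18
s(t, x) = -61/7 (s(t, x) = -1/7*61 = -61/7)
sqrt(J(317, -280) + z(137, 171)) - s(-178, -577) = sqrt(240/(-280) - 18) - 1*(-61/7) = sqrt(240*(-1/280) - 18) + 61/7 = sqrt(-6/7 - 18) + 61/7 = sqrt(-132/7) + 61/7 = 2*I*sqrt(231)/7 + 61/7 = 61/7 + 2*I*sqrt(231)/7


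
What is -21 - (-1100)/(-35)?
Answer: -367/7 ≈ -52.429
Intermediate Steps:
-21 - (-1100)/(-35) = -21 - (-1100)*(-1)/35 = -21 - 50*22/35 = -21 - 220/7 = -367/7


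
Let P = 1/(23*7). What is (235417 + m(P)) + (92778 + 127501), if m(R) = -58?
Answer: 455638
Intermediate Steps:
P = 1/161 ≈ 0.0062112
(235417 + m(P)) + (92778 + 127501) = (235417 - 58) + (92778 + 127501) = 235359 + 220279 = 455638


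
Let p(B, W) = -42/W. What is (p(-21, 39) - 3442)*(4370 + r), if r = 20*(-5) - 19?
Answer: -14636520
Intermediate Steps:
r = -119 (r = -100 - 19 = -119)
(p(-21, 39) - 3442)*(4370 + r) = (-42/39 - 3442)*(4370 - 119) = (-42*1/39 - 3442)*4251 = (-14/13 - 3442)*4251 = -44760/13*4251 = -14636520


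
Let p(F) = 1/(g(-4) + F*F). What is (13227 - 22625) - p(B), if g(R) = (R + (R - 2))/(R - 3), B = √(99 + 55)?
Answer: -10225031/1088 ≈ -9398.0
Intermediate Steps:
B = √154 ≈ 12.410
g(R) = (-2 + 2*R)/(-3 + R) (g(R) = (R + (-2 + R))/(-3 + R) = (-2 + 2*R)/(-3 + R))
p(F) = 1/(10/7 + F²) (p(F) = 1/(2*(-1 - 4)/(-3 - 4) + F*F) = 1/(2*(-5)/(-7) + F²) = 1/(2*(-⅐)*(-5) + F²) = 1/(10/7 + F²))
(13227 - 22625) - p(B) = (13227 - 22625) - 7/(10 + 7*(√154)²) = -9398 - 7/(10 + 7*154) = -9398 - 7/(10 + 1078) = -9398 - 7/1088 = -10225031/1088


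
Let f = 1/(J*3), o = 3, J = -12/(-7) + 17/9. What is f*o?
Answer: 63/227 ≈ 0.27753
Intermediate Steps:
J = 227/63 (J = -12*(-1/7) + 17*(1/9) = 12/7 + 17/9 = 227/63 ≈ 3.6032)
f = 21/227 (f = 1/((227/63)*3) = 1/(227/21) = 21/227 ≈ 0.092511)
f*o = (21/227)*3 = 63/227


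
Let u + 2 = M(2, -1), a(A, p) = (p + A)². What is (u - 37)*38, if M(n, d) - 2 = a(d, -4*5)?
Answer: 15352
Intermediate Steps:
a(A, p) = (A + p)²
M(n, d) = 2 + (-20 + d)² (M(n, d) = 2 + (d - 4*5)² = 2 + (d - 20)² = 2 + (-20 + d)²)
u = 441 (u = -2 + (2 + (-20 - 1)²) = -2 + (2 + (-21)²) = -2 + (2 + 441) = -2 + 443 = 441)
(u - 37)*38 = (441 - 37)*38 = 404*38 = 15352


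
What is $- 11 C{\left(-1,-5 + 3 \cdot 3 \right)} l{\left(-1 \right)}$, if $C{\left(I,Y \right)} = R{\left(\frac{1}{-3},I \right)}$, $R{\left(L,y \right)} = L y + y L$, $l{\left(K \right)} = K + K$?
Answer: $\frac{44}{3} \approx 14.667$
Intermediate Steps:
$l{\left(K \right)} = 2 K$
$R{\left(L,y \right)} = 2 L y$ ($R{\left(L,y \right)} = L y + L y = 2 L y$)
$C{\left(I,Y \right)} = - \frac{2 I}{3}$ ($C{\left(I,Y \right)} = \frac{2 I}{-3} = 2 \left(- \frac{1}{3}\right) I = - \frac{2 I}{3}$)
$- 11 C{\left(-1,-5 + 3 \cdot 3 \right)} l{\left(-1 \right)} = - 11 \left(\left(- \frac{2}{3}\right) \left(-1\right)\right) 2 \left(-1\right) = \left(-11\right) \frac{2}{3} \left(-2\right) = \left(- \frac{22}{3}\right) \left(-2\right) = \frac{44}{3}$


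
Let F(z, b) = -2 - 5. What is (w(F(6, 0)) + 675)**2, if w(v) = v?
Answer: 446224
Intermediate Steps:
F(z, b) = -7
(w(F(6, 0)) + 675)**2 = (-7 + 675)**2 = 668**2 = 446224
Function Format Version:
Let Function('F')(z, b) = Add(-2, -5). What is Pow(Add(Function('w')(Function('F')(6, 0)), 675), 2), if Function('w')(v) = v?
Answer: 446224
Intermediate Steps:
Function('F')(z, b) = -7
Pow(Add(Function('w')(Function('F')(6, 0)), 675), 2) = Pow(Add(-7, 675), 2) = Pow(668, 2) = 446224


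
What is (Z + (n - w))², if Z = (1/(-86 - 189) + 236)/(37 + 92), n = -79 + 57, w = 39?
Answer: 489568894864/139830625 ≈ 3501.2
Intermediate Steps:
n = -22
Z = 21633/11825 (Z = (1/(-275) + 236)/129 = (-1/275 + 236)*(1/129) = (64899/275)*(1/129) = 21633/11825 ≈ 1.8294)
(Z + (n - w))² = (21633/11825 + (-22 - 1*39))² = (21633/11825 + (-22 - 39))² = (21633/11825 - 61)² = (-699692/11825)² = 489568894864/139830625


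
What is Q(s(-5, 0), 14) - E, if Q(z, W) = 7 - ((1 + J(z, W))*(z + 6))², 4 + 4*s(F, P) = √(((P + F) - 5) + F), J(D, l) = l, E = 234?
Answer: -90257/16 - 1125*I*√15/2 ≈ -5641.1 - 2178.6*I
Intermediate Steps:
s(F, P) = -1 + √(-5 + P + 2*F)/4 (s(F, P) = -1 + √(((P + F) - 5) + F)/4 = -1 + √(((F + P) - 5) + F)/4 = -1 + √((-5 + F + P) + F)/4 = -1 + √(-5 + P + 2*F)/4)
Q(z, W) = 7 - (1 + W)²*(6 + z)² (Q(z, W) = 7 - ((1 + W)*(z + 6))² = 7 - ((1 + W)*(6 + z))² = 7 - (1 + W)²*(6 + z)²)
Q(s(-5, 0), 14) - E = (7 - (1 + 14)²*(6 + (-1 + √(-5 + 0 + 2*(-5))/4))²) - 1*234 = (7 - 1*15²*(6 + (-1 + √(-5 + 0 - 10)/4))²) - 234 = (7 - 1*225*(6 + (-1 + √(-15)/4))²) - 234 = (7 - 1*225*(6 + (-1 + (I*√15)/4))²) - 234 = (7 - 1*225*(6 + (-1 + I*√15/4))²) - 234 = (7 - 1*225*(5 + I*√15/4)²) - 234 = (7 - 225*(5 + I*√15/4)²) - 234 = -227 - 225*(5 + I*√15/4)²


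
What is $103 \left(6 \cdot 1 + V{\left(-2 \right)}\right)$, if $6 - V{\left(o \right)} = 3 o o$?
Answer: $0$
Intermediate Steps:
$V{\left(o \right)} = 6 - 3 o^{2}$ ($V{\left(o \right)} = 6 - 3 o o = 6 - 3 o^{2}$)
$103 \left(6 \cdot 1 + V{\left(-2 \right)}\right) = 103 \left(6 \cdot 1 + \left(6 - 3 \left(-2\right)^{2}\right)\right) = 103 \left(6 + \left(6 - 12\right)\right) = 103 \left(6 - 6\right) = 103 \cdot 0 = 0$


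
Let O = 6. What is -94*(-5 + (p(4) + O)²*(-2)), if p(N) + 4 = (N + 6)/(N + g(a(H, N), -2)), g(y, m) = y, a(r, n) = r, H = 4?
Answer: 9823/4 ≈ 2455.8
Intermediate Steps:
p(N) = -4 + (6 + N)/(4 + N) (p(N) = -4 + (N + 6)/(N + 4) = -4 + (6 + N)/(4 + N))
-94*(-5 + (p(4) + O)²*(-2)) = -94*(-5 + ((-10 - 3*4)/(4 + 4) + 6)²*(-2)) = -94*(-5 + ((-10 - 12)/8 + 6)²*(-2)) = -94*(-5 + ((⅛)*(-22) + 6)²*(-2)) = -94*(-5 + (-11/4 + 6)²*(-2)) = -94*(-5 + (13/4)²*(-2)) = -94*(-5 + (169/16)*(-2)) = -94*(-5 - 169/8) = -94*(-209/8) = 9823/4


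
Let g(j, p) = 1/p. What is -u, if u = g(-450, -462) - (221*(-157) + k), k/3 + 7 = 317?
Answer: -15600353/462 ≈ -33767.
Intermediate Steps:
k = 930 (k = -21 + 3*317 = -21 + 951 = 930)
u = 15600353/462 (u = 1/(-462) - (221*(-157) + 930) = -1/462 - (-34697 + 930) = -1/462 - 1*(-33767) = -1/462 + 33767 = 15600353/462 ≈ 33767.)
-u = -1*15600353/462 = -15600353/462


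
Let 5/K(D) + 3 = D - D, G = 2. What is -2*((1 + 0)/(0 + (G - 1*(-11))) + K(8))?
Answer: 124/39 ≈ 3.1795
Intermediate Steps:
K(D) = -5/3 (K(D) = 5/(-3 + (D - D)) = 5/(-3 + 0) = 5/(-3) = 5*(-1/3) = -5/3)
-2*((1 + 0)/(0 + (G - 1*(-11))) + K(8)) = -2*((1 + 0)/(0 + (2 - 1*(-11))) - 5/3) = -2*(1/(0 + (2 + 11)) - 5/3) = -2*(1/(0 + 13) - 5/3) = -2*(1/13 - 5/3) = -2*(-62/39) = 124/39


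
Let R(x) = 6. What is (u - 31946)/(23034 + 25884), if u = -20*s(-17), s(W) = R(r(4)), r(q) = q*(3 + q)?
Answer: -16033/24459 ≈ -0.65551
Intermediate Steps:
s(W) = 6
u = -120 (u = -20*6 = -120)
(u - 31946)/(23034 + 25884) = (-120 - 31946)/(23034 + 25884) = -32066/48918 = -32066*1/48918 = -16033/24459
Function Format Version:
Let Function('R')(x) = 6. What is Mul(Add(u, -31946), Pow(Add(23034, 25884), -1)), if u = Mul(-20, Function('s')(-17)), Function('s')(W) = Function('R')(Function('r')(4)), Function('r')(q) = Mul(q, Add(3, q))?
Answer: Rational(-16033, 24459) ≈ -0.65551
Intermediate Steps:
Function('s')(W) = 6
u = -120 (u = Mul(-20, 6) = -120)
Mul(Add(u, -31946), Pow(Add(23034, 25884), -1)) = Mul(Add(-120, -31946), Pow(Add(23034, 25884), -1)) = Mul(-32066, Pow(48918, -1)) = Mul(-32066, Rational(1, 48918)) = Rational(-16033, 24459)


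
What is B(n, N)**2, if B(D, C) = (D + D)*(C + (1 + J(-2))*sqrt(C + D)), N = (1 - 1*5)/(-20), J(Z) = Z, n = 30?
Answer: 108864 - 288*sqrt(755) ≈ 1.0095e+5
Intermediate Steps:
N = 1/5 (N = (1 - 5)*(-1/20) = -4*(-1/20) = 1/5 ≈ 0.20000)
B(D, C) = 2*D*(C - sqrt(C + D)) (B(D, C) = (D + D)*(C + (1 - 2)*sqrt(C + D)) = (2*D)*(C - sqrt(C + D)) = 2*D*(C - sqrt(C + D)))
B(n, N)**2 = (2*30*(1/5 - sqrt(1/5 + 30)))**2 = (2*30*(1/5 - sqrt(151/5)))**2 = (2*30*(1/5 - sqrt(755)/5))**2 = (12 - 12*sqrt(755))**2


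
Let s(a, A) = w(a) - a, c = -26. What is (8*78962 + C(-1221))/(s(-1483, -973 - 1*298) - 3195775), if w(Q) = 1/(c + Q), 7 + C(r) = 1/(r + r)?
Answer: -775920022111/3923631916006 ≈ -0.19776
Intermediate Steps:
C(r) = -7 + 1/(2*r) (C(r) = -7 + 1/(r + r) = -7 + 1/(2*r))
w(Q) = 1/(-26 + Q)
s(a, A) = 1/(-26 + a) - a
(8*78962 + C(-1221))/(s(-1483, -973 - 1*298) - 3195775) = (8*78962 + (-7 + (½)/(-1221)))/((1 - 1*(-1483)*(-26 - 1483))/(-26 - 1483) - 3195775) = (631696 + (-7 + (½)*(-1/1221)))/((1 - 1*(-1483)*(-1509))/(-1509) - 3195775) = (631696 + (-7 - 1/2442))/(-(1 - 2237847)/1509 - 3195775) = (631696 - 17095/2442)/(-1/1509*(-2237846) - 3195775) = 1542584537/(2442*(2237846/1509 - 3195775)) = 1542584537/(2442*(-4820186629/1509)) = (1542584537/2442)*(-1509/4820186629) = -775920022111/3923631916006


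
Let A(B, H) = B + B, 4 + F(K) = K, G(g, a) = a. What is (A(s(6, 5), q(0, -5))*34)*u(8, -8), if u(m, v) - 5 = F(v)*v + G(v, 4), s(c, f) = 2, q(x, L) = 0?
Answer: 14280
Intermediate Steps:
F(K) = -4 + K
u(m, v) = 9 + v*(-4 + v) (u(m, v) = 5 + ((-4 + v)*v + 4) = 5 + (v*(-4 + v) + 4) = 5 + (4 + v*(-4 + v)) = 9 + v*(-4 + v))
A(B, H) = 2*B
(A(s(6, 5), q(0, -5))*34)*u(8, -8) = ((2*2)*34)*(9 - 8*(-4 - 8)) = (4*34)*(9 - 8*(-12)) = 136*(9 + 96) = 136*105 = 14280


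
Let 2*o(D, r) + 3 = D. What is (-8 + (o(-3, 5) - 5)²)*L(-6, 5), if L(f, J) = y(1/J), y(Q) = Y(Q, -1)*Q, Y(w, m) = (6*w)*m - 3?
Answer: -1176/25 ≈ -47.040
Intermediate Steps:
Y(w, m) = -3 + 6*m*w (Y(w, m) = 6*m*w - 3 = -3 + 6*m*w)
o(D, r) = -3/2 + D/2
y(Q) = Q*(-3 - 6*Q) (y(Q) = (-3 + 6*(-1)*Q)*Q = (-3 - 6*Q)*Q = Q*(-3 - 6*Q))
L(f, J) = -3*(1 + 2/J)/J
(-8 + (o(-3, 5) - 5)²)*L(-6, 5) = (-8 + ((-3/2 + (½)*(-3)) - 5)²)*(3*(-2 - 1*5)/5²) = (-8 + ((-3/2 - 3/2) - 5)²)*(3*(1/25)*(-2 - 5)) = (-8 + (-3 - 5)²)*(3*(1/25)*(-7)) = (-8 + (-8)²)*(-21/25) = (-8 + 64)*(-21/25) = 56*(-21/25) = -1176/25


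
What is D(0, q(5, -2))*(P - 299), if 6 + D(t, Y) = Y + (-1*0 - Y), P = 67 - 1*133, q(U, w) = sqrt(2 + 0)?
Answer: 2190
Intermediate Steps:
q(U, w) = sqrt(2)
P = -66 (P = 67 - 133 = -66)
D(t, Y) = -6 (D(t, Y) = -6 + (Y + (-1*0 - Y)) = -6 + (Y + (0 - Y)) = -6 + (Y - Y) = -6 + 0 = -6)
D(0, q(5, -2))*(P - 299) = -6*(-66 - 299) = -6*(-365) = 2190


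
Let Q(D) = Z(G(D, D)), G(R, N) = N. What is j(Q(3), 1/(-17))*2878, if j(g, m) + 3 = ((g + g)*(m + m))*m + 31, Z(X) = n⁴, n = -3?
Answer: 24221248/289 ≈ 83811.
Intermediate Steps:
Z(X) = 81 (Z(X) = (-3)⁴ = 81)
Q(D) = 81
j(g, m) = 28 + 4*g*m² (j(g, m) = -3 + (((g + g)*(m + m))*m + 31) = -3 + (((2*g)*(2*m))*m + 31) = -3 + ((4*g*m)*m + 31) = -3 + (4*g*m² + 31) = -3 + (31 + 4*g*m²) = 28 + 4*g*m²)
j(Q(3), 1/(-17))*2878 = (28 + 4*81*(1/(-17))²)*2878 = (28 + 4*81*(-1/17)²)*2878 = (28 + 4*81*(1/289))*2878 = (28 + 324/289)*2878 = (8416/289)*2878 = 24221248/289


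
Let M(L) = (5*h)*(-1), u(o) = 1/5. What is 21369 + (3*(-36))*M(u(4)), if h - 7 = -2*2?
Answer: 22989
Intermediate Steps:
u(o) = ⅕
h = 3 (h = 7 - 2*2 = 7 - 4 = 3)
M(L) = -15 (M(L) = (5*3)*(-1) = 15*(-1) = -15)
21369 + (3*(-36))*M(u(4)) = 21369 + (3*(-36))*(-15) = 21369 - 108*(-15) = 21369 + 1620 = 22989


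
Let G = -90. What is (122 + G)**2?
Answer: 1024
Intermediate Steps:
(122 + G)**2 = (122 - 90)**2 = 32**2 = 1024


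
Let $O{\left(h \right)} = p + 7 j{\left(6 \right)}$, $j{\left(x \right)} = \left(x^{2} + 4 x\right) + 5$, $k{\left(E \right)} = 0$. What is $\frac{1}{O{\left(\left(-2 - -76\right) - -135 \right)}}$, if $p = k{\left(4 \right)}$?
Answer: $\frac{1}{455} \approx 0.0021978$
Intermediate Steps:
$p = 0$
$j{\left(x \right)} = 5 + x^{2} + 4 x$
$O{\left(h \right)} = 455$ ($O{\left(h \right)} = 0 + 7 \left(5 + 6^{2} + 4 \cdot 6\right) = 0 + 7 \left(5 + 36 + 24\right) = 0 + 7 \cdot 65 = 0 + 455 = 455$)
$\frac{1}{O{\left(\left(-2 - -76\right) - -135 \right)}} = \frac{1}{455}$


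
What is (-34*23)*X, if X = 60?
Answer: -46920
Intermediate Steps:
(-34*23)*X = -34*23*60 = -782*60 = -46920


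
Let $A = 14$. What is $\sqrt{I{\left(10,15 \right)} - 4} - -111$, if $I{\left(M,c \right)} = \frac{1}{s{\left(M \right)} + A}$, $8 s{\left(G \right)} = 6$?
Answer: $111 + \frac{2 i \sqrt{3422}}{59} \approx 111.0 + 1.983 i$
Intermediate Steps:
$s{\left(G \right)} = \frac{3}{4}$ ($s{\left(G \right)} = \frac{1}{8} \cdot 6 = \frac{3}{4}$)
$I{\left(M,c \right)} = \frac{4}{59}$ ($I{\left(M,c \right)} = \frac{1}{\frac{3}{4} + 14} = \frac{1}{\frac{59}{4}} = \frac{4}{59}$)
$\sqrt{I{\left(10,15 \right)} - 4} - -111 = \sqrt{\frac{4}{59} - 4} - -111 = \sqrt{- \frac{232}{59}} + 111 = \frac{2 i \sqrt{3422}}{59} + 111 = 111 + \frac{2 i \sqrt{3422}}{59}$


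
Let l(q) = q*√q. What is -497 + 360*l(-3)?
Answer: -497 - 1080*I*√3 ≈ -497.0 - 1870.6*I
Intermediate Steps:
l(q) = q^(3/2)
-497 + 360*l(-3) = -497 + 360*(-3)^(3/2) = -497 + 360*(-3*I*√3) = -497 - 1080*I*√3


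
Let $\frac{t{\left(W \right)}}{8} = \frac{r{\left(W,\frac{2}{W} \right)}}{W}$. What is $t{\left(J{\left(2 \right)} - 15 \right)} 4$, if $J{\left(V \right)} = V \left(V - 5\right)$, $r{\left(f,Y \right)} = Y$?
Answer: $\frac{64}{441} \approx 0.14512$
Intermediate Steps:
$J{\left(V \right)} = V \left(-5 + V\right)$
$t{\left(W \right)} = \frac{16}{W^{2}}$ ($t{\left(W \right)} = 8 \frac{2 \frac{1}{W}}{W} = 8 \frac{2}{W^{2}} = \frac{16}{W^{2}}$)
$t{\left(J{\left(2 \right)} - 15 \right)} 4 = \frac{16}{\left(2 \left(-5 + 2\right) - 15\right)^{2}} \cdot 4 = \frac{16}{\left(2 \left(-3\right) - 15\right)^{2}} \cdot 4 = \frac{16}{\left(-6 - 15\right)^{2}} \cdot 4 = \frac{16}{441} \cdot 4 = \frac{64}{441}$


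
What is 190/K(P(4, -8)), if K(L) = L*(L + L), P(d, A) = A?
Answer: 95/64 ≈ 1.4844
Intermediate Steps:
K(L) = 2*L**2 (K(L) = L*(2*L) = 2*L**2)
190/K(P(4, -8)) = 190/((2*(-8)**2)) = 190/((2*64)) = 190/128 = 190*(1/128) = 95/64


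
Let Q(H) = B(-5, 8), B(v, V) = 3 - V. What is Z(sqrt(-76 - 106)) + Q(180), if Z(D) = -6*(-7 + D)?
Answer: 37 - 6*I*sqrt(182) ≈ 37.0 - 80.944*I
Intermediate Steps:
Z(D) = 42 - 6*D
Q(H) = -5 (Q(H) = 3 - 1*8 = 3 - 8 = -5)
Z(sqrt(-76 - 106)) + Q(180) = (42 - 6*sqrt(-76 - 106)) - 5 = (42 - 6*I*sqrt(182)) - 5 = 37 - 6*I*sqrt(182)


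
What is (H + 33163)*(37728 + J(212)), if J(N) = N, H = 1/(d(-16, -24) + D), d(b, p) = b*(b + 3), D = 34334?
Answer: 21730445102590/17271 ≈ 1.2582e+9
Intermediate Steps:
d(b, p) = b*(3 + b)
H = 1/34542 (H = 1/(-16*(3 - 16) + 34334) = 1/(-16*(-13) + 34334) = 1/(208 + 34334) = 1/34542 ≈ 2.8950e-5)
(H + 33163)*(37728 + J(212)) = (1/34542 + 33163)*(37728 + 212) = (1145516347/34542)*37940 = 21730445102590/17271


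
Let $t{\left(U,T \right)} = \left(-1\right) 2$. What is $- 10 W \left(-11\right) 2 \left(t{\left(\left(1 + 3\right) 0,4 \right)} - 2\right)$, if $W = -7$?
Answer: $6160$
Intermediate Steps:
$t{\left(U,T \right)} = -2$
$- 10 W \left(-11\right) 2 \left(t{\left(\left(1 + 3\right) 0,4 \right)} - 2\right) = \left(-10\right) \left(-7\right) \left(-11\right) 2 \left(-2 - 2\right) = 70 \left(-11\right) 2 \left(-4\right) = \left(-770\right) \left(-8\right) = 6160$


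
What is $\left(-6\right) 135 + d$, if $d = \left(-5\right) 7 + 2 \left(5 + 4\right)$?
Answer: $-827$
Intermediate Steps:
$d = -17$ ($d = -35 + 2 \cdot 9 = -35 + 18 = -17$)
$\left(-6\right) 135 + d = \left(-6\right) 135 - 17 = -810 - 17 = -827$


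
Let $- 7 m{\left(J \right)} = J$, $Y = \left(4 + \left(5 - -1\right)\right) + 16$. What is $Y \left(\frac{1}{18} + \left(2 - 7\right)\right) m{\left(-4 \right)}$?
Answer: $- \frac{4628}{63} \approx -73.46$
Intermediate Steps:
$Y = 26$ ($Y = \left(4 + \left(5 + 1\right)\right) + 16 = \left(4 + 6\right) + 16 = 10 + 16 = 26$)
$m{\left(J \right)} = - \frac{J}{7}$
$Y \left(\frac{1}{18} + \left(2 - 7\right)\right) m{\left(-4 \right)} = 26 \left(\frac{1}{18} + \left(2 - 7\right)\right) \left(\left(- \frac{1}{7}\right) \left(-4\right)\right) = 26 \left(\frac{1}{18} - 5\right) \frac{4}{7} = 26 \left(- \frac{89}{18}\right) \frac{4}{7} = \left(- \frac{1157}{9}\right) \frac{4}{7} = - \frac{4628}{63}$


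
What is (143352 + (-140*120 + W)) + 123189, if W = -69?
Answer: 249672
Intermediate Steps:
(143352 + (-140*120 + W)) + 123189 = (143352 + (-140*120 - 69)) + 123189 = (143352 + (-16800 - 69)) + 123189 = (143352 - 16869) + 123189 = 126483 + 123189 = 249672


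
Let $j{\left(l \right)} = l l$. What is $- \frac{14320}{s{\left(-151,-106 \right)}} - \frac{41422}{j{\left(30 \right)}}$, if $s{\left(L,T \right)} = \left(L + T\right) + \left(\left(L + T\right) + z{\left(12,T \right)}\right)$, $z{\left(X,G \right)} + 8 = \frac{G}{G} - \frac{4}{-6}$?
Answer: $- \frac{12997871}{702450} \approx -18.504$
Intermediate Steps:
$j{\left(l \right)} = l^{2}$
$z{\left(X,G \right)} = - \frac{19}{3}$ ($z{\left(X,G \right)} = -8 + \left(\frac{G}{G} - \frac{4}{-6}\right) = -8 + \left(1 - - \frac{2}{3}\right) = -8 + \left(1 + \frac{2}{3}\right) = -8 + \frac{5}{3} = - \frac{19}{3}$)
$s{\left(L,T \right)} = - \frac{19}{3} + 2 L + 2 T$ ($s{\left(L,T \right)} = \left(L + T\right) - \left(\frac{19}{3} - L - T\right) = \left(L + T\right) + \left(- \frac{19}{3} + L + T\right) = - \frac{19}{3} + 2 L + 2 T$)
$- \frac{14320}{s{\left(-151,-106 \right)}} - \frac{41422}{j{\left(30 \right)}} = - \frac{14320}{- \frac{19}{3} + 2 \left(-151\right) + 2 \left(-106\right)} - \frac{41422}{30^{2}} = - \frac{14320}{- \frac{19}{3} - 302 - 212} - \frac{41422}{900} = - \frac{14320}{- \frac{1561}{3}} - \frac{20711}{450} = \left(-14320\right) \left(- \frac{3}{1561}\right) - \frac{20711}{450} = \frac{42960}{1561} - \frac{20711}{450} = - \frac{12997871}{702450}$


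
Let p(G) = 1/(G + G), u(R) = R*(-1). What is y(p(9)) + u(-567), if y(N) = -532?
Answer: 35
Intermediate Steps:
u(R) = -R
p(G) = 1/(2*G)
y(p(9)) + u(-567) = -532 - 1*(-567) = -532 + 567 = 35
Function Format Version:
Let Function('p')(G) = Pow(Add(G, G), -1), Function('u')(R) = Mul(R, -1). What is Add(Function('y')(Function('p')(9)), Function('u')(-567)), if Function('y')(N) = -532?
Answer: 35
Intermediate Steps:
Function('u')(R) = Mul(-1, R)
Function('p')(G) = Mul(Rational(1, 2), Pow(G, -1)) (Function('p')(G) = Pow(Mul(2, G), -1) = Mul(Rational(1, 2), Pow(G, -1)))
Add(Function('y')(Function('p')(9)), Function('u')(-567)) = Add(-532, Mul(-1, -567)) = Add(-532, 567) = 35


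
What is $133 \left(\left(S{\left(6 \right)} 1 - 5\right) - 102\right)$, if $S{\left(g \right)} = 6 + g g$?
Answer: $-8645$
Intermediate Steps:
$S{\left(g \right)} = 6 + g^{2}$
$133 \left(\left(S{\left(6 \right)} 1 - 5\right) - 102\right) = 133 \left(\left(\left(6 + 6^{2}\right) 1 - 5\right) - 102\right) = 133 \left(\left(\left(6 + 36\right) 1 + \left(0 - 5\right)\right) - 102\right) = 133 \left(\left(42 \cdot 1 - 5\right) - 102\right) = 133 \left(\left(42 - 5\right) - 102\right) = 133 \left(37 - 102\right) = 133 \left(-65\right) = -8645$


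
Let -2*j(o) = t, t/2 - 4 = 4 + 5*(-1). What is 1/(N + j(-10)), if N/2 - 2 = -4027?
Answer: -1/8053 ≈ -0.00012418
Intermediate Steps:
N = -8050 (N = 4 + 2*(-4027) = 4 - 8054 = -8050)
t = 6 (t = 8 + 2*(4 + 5*(-1)) = 8 + 2*(4 - 5) = 8 + 2*(-1) = 8 - 2 = 6)
j(o) = -3 (j(o) = -½*6 = -3)
1/(N + j(-10)) = 1/(-8050 - 3) = 1/(-8053) = -1/8053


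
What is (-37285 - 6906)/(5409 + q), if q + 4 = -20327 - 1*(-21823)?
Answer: -44191/6901 ≈ -6.4036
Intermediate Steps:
q = 1492 (q = -4 + (-20327 - 1*(-21823)) = -4 + (-20327 + 21823) = -4 + 1496 = 1492)
(-37285 - 6906)/(5409 + q) = (-37285 - 6906)/(5409 + 1492) = -44191/6901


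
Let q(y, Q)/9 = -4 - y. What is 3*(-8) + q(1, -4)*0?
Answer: -24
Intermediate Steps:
q(y, Q) = -36 - 9*y (q(y, Q) = 9*(-4 - y) = -36 - 9*y)
3*(-8) + q(1, -4)*0 = 3*(-8) + (-36 - 9*1)*0 = -24 + (-36 - 9)*0 = -24 - 45*0 = -24 + 0 = -24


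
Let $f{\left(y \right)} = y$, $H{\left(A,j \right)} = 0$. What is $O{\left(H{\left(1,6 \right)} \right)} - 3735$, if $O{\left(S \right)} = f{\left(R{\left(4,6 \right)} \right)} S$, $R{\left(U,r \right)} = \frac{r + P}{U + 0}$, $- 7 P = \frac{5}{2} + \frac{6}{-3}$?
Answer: $-3735$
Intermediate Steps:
$P = - \frac{1}{14}$ ($P = - \frac{\frac{5}{2} + \frac{6}{-3}}{7} = - \frac{5 \cdot \frac{1}{2} + 6 \left(- \frac{1}{3}\right)}{7} = - \frac{\frac{5}{2} - 2}{7} = \left(- \frac{1}{7}\right) \frac{1}{2} = - \frac{1}{14} \approx -0.071429$)
$R{\left(U,r \right)} = \frac{- \frac{1}{14} + r}{U}$ ($R{\left(U,r \right)} = \frac{r - \frac{1}{14}}{U + 0} = \frac{- \frac{1}{14} + r}{U}$)
$O{\left(S \right)} = \frac{83 S}{56}$ ($O{\left(S \right)} = \frac{- \frac{1}{14} + 6}{4} S = \frac{1}{4} \cdot \frac{83}{14} S = \frac{83 S}{56}$)
$O{\left(H{\left(1,6 \right)} \right)} - 3735 = \frac{83}{56} \cdot 0 - 3735 = 0 - 3735 = -3735$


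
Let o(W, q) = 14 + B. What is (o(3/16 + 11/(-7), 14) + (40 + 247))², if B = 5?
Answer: 93636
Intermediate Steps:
o(W, q) = 19 (o(W, q) = 14 + 5 = 19)
(o(3/16 + 11/(-7), 14) + (40 + 247))² = (19 + (40 + 247))² = (19 + 287)² = 306² = 93636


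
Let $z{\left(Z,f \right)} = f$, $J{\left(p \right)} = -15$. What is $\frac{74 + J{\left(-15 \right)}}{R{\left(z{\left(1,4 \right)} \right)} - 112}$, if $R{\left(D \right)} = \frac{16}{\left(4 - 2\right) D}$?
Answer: $- \frac{59}{110} \approx -0.53636$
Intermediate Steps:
$R{\left(D \right)} = \frac{8}{D}$ ($R{\left(D \right)} = \frac{16}{2 D} = 16 \frac{1}{2 D} = \frac{8}{D}$)
$\frac{74 + J{\left(-15 \right)}}{R{\left(z{\left(1,4 \right)} \right)} - 112} = \frac{74 - 15}{\frac{8}{4} - 112} = \frac{59}{8 \cdot \frac{1}{4} - 112} = \frac{59}{2 - 112} = \frac{59}{-110} = 59 \left(- \frac{1}{110}\right) = - \frac{59}{110}$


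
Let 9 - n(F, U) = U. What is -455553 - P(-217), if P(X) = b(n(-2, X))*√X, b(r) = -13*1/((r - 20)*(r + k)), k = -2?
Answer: -455553 + 13*I*√217/46144 ≈ -4.5555e+5 + 0.0041501*I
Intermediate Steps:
n(F, U) = 9 - U
b(r) = -13/((-20 + r)*(-2 + r)) (b(r) = -13*1/((r - 20)*(r - 2)) = -13*1/((-20 + r)*(-2 + r)) = -13/((-20 + r)*(-2 + r)))
P(X) = -13*√X/(-158 + (9 - X)² + 22*X) (P(X) = (-13/(40 + (9 - X)² - 22*(9 - X)))*√X = (-13/(40 + (9 - X)² + (-198 + 22*X)))*√X = (-13/(-158 + (9 - X)² + 22*X))*√X = -13*√X/(-158 + (9 - X)² + 22*X))
-455553 - P(-217) = -455553 - (-13)*√(-217)/(-77 + (-217)² + 4*(-217)) = -455553 - (-13)*I*√217/(-77 + 47089 - 868) = -455553 - (-13)*I*√217/46144 = -455553 + 13*I*√217/46144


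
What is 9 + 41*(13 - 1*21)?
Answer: -319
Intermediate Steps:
9 + 41*(13 - 1*21) = 9 + 41*(13 - 21) = 9 + 41*(-8) = 9 - 328 = -319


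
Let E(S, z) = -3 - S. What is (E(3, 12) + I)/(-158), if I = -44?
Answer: 25/79 ≈ 0.31646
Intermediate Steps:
(E(3, 12) + I)/(-158) = ((-3 - 1*3) - 44)/(-158) = -((-3 - 3) - 44)/158 = -(-6 - 44)/158 = -1/158*(-50) = 25/79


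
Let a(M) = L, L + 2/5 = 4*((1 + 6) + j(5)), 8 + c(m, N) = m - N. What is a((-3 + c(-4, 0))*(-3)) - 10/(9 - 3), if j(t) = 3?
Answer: 569/15 ≈ 37.933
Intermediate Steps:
c(m, N) = -8 + m - N (c(m, N) = -8 + (m - N) = -8 + m - N)
L = 198/5 (L = -2/5 + 4*((1 + 6) + 3) = -2/5 + 4*(7 + 3) = -2/5 + 4*10 = -2/5 + 40 = 198/5 ≈ 39.600)
a(M) = 198/5
a((-3 + c(-4, 0))*(-3)) - 10/(9 - 3) = 198/5 - 10/(9 - 3) = 198/5 - 10/6 = 198/5 + (1/6)*(-10) = 198/5 - 5/3 = 569/15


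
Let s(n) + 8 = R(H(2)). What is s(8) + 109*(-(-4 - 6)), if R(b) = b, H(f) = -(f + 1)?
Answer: 1079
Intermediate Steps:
H(f) = -1 - f (H(f) = -(1 + f) = -1 - f)
s(n) = -11 (s(n) = -8 + (-1 - 1*2) = -8 + (-1 - 2) = -8 - 3 = -11)
s(8) + 109*(-(-4 - 6)) = -11 + 109*(-(-4 - 6)) = -11 + 109*(-1*(-10)) = -11 + 109*10 = -11 + 1090 = 1079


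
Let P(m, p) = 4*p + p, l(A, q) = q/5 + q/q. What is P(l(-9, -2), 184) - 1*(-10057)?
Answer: 10977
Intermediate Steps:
l(A, q) = 1 + q/5 (l(A, q) = q*(⅕) + 1 = q/5 + 1 = 1 + q/5)
P(m, p) = 5*p
P(l(-9, -2), 184) - 1*(-10057) = 5*184 - 1*(-10057) = 920 + 10057 = 10977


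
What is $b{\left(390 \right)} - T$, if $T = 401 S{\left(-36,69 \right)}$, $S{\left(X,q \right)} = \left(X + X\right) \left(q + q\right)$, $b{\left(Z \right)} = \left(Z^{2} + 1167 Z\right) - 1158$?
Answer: $4590408$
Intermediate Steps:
$b{\left(Z \right)} = -1158 + Z^{2} + 1167 Z$
$S{\left(X,q \right)} = 4 X q$ ($S{\left(X,q \right)} = 2 X 2 q = 4 X q$)
$T = -3984336$ ($T = 401 \cdot 4 \left(-36\right) 69 = 401 \left(-9936\right) = -3984336$)
$b{\left(390 \right)} - T = \left(-1158 + 390^{2} + 1167 \cdot 390\right) - -3984336 = \left(-1158 + 152100 + 455130\right) + 3984336 = 606072 + 3984336 = 4590408$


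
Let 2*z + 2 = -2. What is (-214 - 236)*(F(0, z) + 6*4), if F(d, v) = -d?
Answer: -10800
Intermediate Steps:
z = -2 (z = -1 + (1/2)*(-2) = -1 - 1 = -2)
(-214 - 236)*(F(0, z) + 6*4) = (-214 - 236)*(-1*0 + 6*4) = -450*(0 + 24) = -450*24 = -10800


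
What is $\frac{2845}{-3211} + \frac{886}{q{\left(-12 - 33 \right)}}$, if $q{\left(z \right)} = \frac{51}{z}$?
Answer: $- \frac{42722555}{54587} \approx -782.65$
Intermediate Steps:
$\frac{2845}{-3211} + \frac{886}{q{\left(-12 - 33 \right)}} = \frac{2845}{-3211} + \frac{886}{51 \frac{1}{-12 - 33}} = 2845 \left(- \frac{1}{3211}\right) + \frac{886}{51 \frac{1}{-45}} = - \frac{2845}{3211} + \frac{886}{51 \left(- \frac{1}{45}\right)} = - \frac{2845}{3211} + \frac{886}{- \frac{17}{15}} = - \frac{2845}{3211} + 886 \left(- \frac{15}{17}\right) = - \frac{2845}{3211} - \frac{13290}{17} = - \frac{42722555}{54587}$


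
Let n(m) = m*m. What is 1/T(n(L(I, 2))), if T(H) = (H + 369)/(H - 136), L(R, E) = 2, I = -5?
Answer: -132/373 ≈ -0.35389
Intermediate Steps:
n(m) = m²
T(H) = (369 + H)/(-136 + H)
1/T(n(L(I, 2))) = 1/((369 + 2²)/(-136 + 2²)) = 1/((369 + 4)/(-136 + 4)) = 1/(373/(-132)) = 1/(-1/132*373) = 1/(-373/132) = -132/373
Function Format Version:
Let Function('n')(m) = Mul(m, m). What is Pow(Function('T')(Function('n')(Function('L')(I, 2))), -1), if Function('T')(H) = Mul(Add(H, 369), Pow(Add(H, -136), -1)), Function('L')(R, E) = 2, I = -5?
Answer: Rational(-132, 373) ≈ -0.35389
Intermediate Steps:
Function('n')(m) = Pow(m, 2)
Function('T')(H) = Mul(Pow(Add(-136, H), -1), Add(369, H)) (Function('T')(H) = Mul(Add(369, H), Pow(Add(-136, H), -1)) = Mul(Pow(Add(-136, H), -1), Add(369, H)))
Pow(Function('T')(Function('n')(Function('L')(I, 2))), -1) = Pow(Mul(Pow(Add(-136, Pow(2, 2)), -1), Add(369, Pow(2, 2))), -1) = Pow(Mul(Pow(Add(-136, 4), -1), Add(369, 4)), -1) = Pow(Mul(Pow(-132, -1), 373), -1) = Pow(Mul(Rational(-1, 132), 373), -1) = Pow(Rational(-373, 132), -1) = Rational(-132, 373)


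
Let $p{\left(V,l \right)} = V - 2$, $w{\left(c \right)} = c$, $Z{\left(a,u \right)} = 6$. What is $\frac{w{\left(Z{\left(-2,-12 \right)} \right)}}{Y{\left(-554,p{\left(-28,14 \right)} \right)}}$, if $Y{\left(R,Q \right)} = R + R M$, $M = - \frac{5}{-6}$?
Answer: $- \frac{18}{3047} \approx -0.0059074$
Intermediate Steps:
$M = \frac{5}{6}$ ($M = \left(-5\right) \left(- \frac{1}{6}\right) = \frac{5}{6} \approx 0.83333$)
$p{\left(V,l \right)} = -2 + V$
$Y{\left(R,Q \right)} = \frac{11 R}{6}$ ($Y{\left(R,Q \right)} = R + R \frac{5}{6} = R + \frac{5 R}{6} = \frac{11 R}{6}$)
$\frac{w{\left(Z{\left(-2,-12 \right)} \right)}}{Y{\left(-554,p{\left(-28,14 \right)} \right)}} = \frac{6}{\frac{11}{6} \left(-554\right)} = \frac{6}{- \frac{3047}{3}} = 6 \left(- \frac{3}{3047}\right) = - \frac{18}{3047}$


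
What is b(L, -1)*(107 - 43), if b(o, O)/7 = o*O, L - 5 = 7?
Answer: -5376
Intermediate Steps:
L = 12 (L = 5 + 7 = 12)
b(o, O) = 7*O*o (b(o, O) = 7*(o*O) = 7*(O*o) = 7*O*o)
b(L, -1)*(107 - 43) = (7*(-1)*12)*(107 - 43) = -84*64 = -5376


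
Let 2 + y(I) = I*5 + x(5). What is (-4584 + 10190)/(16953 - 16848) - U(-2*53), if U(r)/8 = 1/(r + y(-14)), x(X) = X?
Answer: 970678/18165 ≈ 53.437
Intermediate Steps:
y(I) = 3 + 5*I (y(I) = -2 + (I*5 + 5) = -2 + (5*I + 5) = -2 + (5 + 5*I) = 3 + 5*I)
U(r) = 8/(-67 + r) (U(r) = 8/(r + (3 + 5*(-14))) = 8/(r + (3 - 70)) = 8/(r - 67) = 8/(-67 + r))
(-4584 + 10190)/(16953 - 16848) - U(-2*53) = (-4584 + 10190)/(16953 - 16848) - 8/(-67 - 2*53) = 5606/105 - 8/(-67 - 106) = 5606*(1/105) - 8/(-173) = 5606/105 - 8*(-1)/173 = 5606/105 - 1*(-8/173) = 5606/105 + 8/173 = 970678/18165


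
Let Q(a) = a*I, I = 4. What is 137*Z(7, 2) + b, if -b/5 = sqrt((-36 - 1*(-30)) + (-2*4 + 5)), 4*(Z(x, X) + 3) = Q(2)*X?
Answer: 137 - 15*I ≈ 137.0 - 15.0*I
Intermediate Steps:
Q(a) = 4*a (Q(a) = a*4 = 4*a)
Z(x, X) = -3 + 2*X (Z(x, X) = -3 + ((4*2)*X)/4 = -3 + (8*X)/4 = -3 + 2*X)
b = -15*I (b = -5*sqrt((-36 - 1*(-30)) + (-2*4 + 5)) = -5*sqrt((-36 + 30) + (-8 + 5)) = -5*sqrt(-6 - 3) = -15*I ≈ -15.0*I)
137*Z(7, 2) + b = 137*(-3 + 2*2) - 15*I = 137*(-3 + 4) - 15*I = 137*1 - 15*I = 137 - 15*I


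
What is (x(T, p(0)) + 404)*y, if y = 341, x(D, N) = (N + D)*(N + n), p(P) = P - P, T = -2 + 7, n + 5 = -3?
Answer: 124124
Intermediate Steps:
n = -8 (n = -5 - 3 = -8)
T = 5
p(P) = 0
x(D, N) = (-8 + N)*(D + N) (x(D, N) = (N + D)*(N - 8) = (D + N)*(-8 + N) = (-8 + N)*(D + N))
(x(T, p(0)) + 404)*y = ((0**2 - 8*5 - 8*0 + 5*0) + 404)*341 = ((0 - 40 + 0 + 0) + 404)*341 = (-40 + 404)*341 = 364*341 = 124124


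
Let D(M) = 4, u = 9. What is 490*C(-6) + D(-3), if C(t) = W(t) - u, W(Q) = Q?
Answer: -7346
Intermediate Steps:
C(t) = -9 + t (C(t) = t - 1*9 = t - 9 = -9 + t)
490*C(-6) + D(-3) = 490*(-9 - 6) + 4 = 490*(-15) + 4 = -7350 + 4 = -7346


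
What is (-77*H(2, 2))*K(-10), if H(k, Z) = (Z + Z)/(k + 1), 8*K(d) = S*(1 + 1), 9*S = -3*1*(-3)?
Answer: -77/3 ≈ -25.667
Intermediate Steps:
S = 1 (S = (-3*1*(-3))/9 = (-3*(-3))/9 = (⅑)*9 = 1)
K(d) = ¼ (K(d) = (1*(1 + 1))/8 = (1*2)/8 = (⅛)*2 = ¼)
H(k, Z) = 2*Z/(1 + k) (H(k, Z) = (2*Z)/(1 + k) = 2*Z/(1 + k))
(-77*H(2, 2))*K(-10) = -154*2/(1 + 2)*(¼) = -154*2/3*(¼) = -77*4/3*(¼) = -308/3*¼ = -77/3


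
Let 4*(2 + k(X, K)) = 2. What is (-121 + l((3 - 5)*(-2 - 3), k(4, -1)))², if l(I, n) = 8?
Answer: 12769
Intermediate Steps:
k(X, K) = -3/2 (k(X, K) = -2 + (¼)*2 = -2 + ½ = -3/2)
(-121 + l((3 - 5)*(-2 - 3), k(4, -1)))² = (-121 + 8)² = (-113)² = 12769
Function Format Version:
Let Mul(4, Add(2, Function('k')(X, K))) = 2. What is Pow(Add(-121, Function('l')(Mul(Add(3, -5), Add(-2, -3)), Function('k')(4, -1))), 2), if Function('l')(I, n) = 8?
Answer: 12769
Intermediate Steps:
Function('k')(X, K) = Rational(-3, 2) (Function('k')(X, K) = Add(-2, Mul(Rational(1, 4), 2)) = Add(-2, Rational(1, 2)) = Rational(-3, 2))
Pow(Add(-121, Function('l')(Mul(Add(3, -5), Add(-2, -3)), Function('k')(4, -1))), 2) = Pow(Add(-121, 8), 2) = Pow(-113, 2) = 12769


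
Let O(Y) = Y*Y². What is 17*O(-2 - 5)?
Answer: -5831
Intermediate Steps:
O(Y) = Y³
17*O(-2 - 5) = 17*(-2 - 5)³ = 17*(-7)³ = 17*(-343) = -5831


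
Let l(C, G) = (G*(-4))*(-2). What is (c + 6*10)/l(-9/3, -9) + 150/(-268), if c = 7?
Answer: -7189/4824 ≈ -1.4903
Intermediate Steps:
l(C, G) = 8*G (l(C, G) = -4*G*(-2) = 8*G)
(c + 6*10)/l(-9/3, -9) + 150/(-268) = (7 + 6*10)/((8*(-9))) + 150/(-268) = (7 + 60)/(-72) + 150*(-1/268) = 67*(-1/72) - 75/134 = -67/72 - 75/134 = -7189/4824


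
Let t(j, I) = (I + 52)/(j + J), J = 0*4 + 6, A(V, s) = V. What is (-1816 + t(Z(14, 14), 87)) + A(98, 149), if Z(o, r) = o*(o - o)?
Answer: -10169/6 ≈ -1694.8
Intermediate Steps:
J = 6 (J = 0 + 6 = 6)
Z(o, r) = 0 (Z(o, r) = o*0 = 0)
t(j, I) = (52 + I)/(6 + j) (t(j, I) = (I + 52)/(j + 6) = (52 + I)/(6 + j))
(-1816 + t(Z(14, 14), 87)) + A(98, 149) = (-1816 + (52 + 87)/(6 + 0)) + 98 = (-1816 + 139/6) + 98 = -10757/6 + 98 = -10169/6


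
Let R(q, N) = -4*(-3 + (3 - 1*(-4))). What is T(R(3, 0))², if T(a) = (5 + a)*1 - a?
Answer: 25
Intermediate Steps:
R(q, N) = -16 (R(q, N) = -4*(-3 + (3 + 4)) = -4*(-3 + 7) = -4*4 = -16)
T(a) = 5 (T(a) = (5 + a) - a = 5)
T(R(3, 0))² = 5² = 25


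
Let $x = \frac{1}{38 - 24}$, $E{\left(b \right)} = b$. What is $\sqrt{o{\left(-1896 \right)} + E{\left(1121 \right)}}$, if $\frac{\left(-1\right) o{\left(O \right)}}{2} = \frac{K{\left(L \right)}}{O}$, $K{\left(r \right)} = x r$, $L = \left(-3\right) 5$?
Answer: $\frac{\sqrt{5484984694}}{2212} \approx 33.481$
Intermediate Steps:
$x = \frac{1}{14} \approx 0.071429$
$L = -15$
$K{\left(r \right)} = \frac{r}{14}$
$o{\left(O \right)} = \frac{15}{7 O}$ ($o{\left(O \right)} = - 2 \frac{\frac{1}{14} \left(-15\right)}{O} = - 2 \left(- \frac{15}{14 O}\right) = \frac{15}{7 O}$)
$\sqrt{o{\left(-1896 \right)} + E{\left(1121 \right)}} = \sqrt{\frac{15}{7 \left(-1896\right)} + 1121} = \sqrt{\frac{15}{7} \left(- \frac{1}{1896}\right) + 1121} = \sqrt{- \frac{5}{4424} + 1121} = \sqrt{\frac{4959299}{4424}} = \frac{\sqrt{5484984694}}{2212}$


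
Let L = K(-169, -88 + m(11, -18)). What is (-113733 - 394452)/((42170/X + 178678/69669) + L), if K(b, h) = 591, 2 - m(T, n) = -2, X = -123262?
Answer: -2182029578087715/2547161285102 ≈ -856.65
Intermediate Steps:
m(T, n) = 4 (m(T, n) = 2 - 1*(-2) = 2 + 2 = 4)
L = 591
(-113733 - 394452)/((42170/X + 178678/69669) + L) = (-113733 - 394452)/((42170/(-123262) + 178678/69669) + 591) = -508185/((42170*(-1/123262) + 178678*(1/69669)) + 591) = -508185/((-21085/61631 + 178678/69669) + 591) = -508185/(9543132953/4293770139 + 591) = -508185/2547161285102/4293770139 = -508185*4293770139/2547161285102 = -2182029578087715/2547161285102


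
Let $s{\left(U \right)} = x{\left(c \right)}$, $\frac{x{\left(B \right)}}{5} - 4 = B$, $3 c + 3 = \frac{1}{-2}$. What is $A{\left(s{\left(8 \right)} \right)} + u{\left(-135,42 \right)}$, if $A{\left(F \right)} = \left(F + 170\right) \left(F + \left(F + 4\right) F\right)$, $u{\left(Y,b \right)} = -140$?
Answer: $\frac{10771135}{216} \approx 49866.0$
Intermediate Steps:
$c = - \frac{7}{6}$ ($c = -1 + \frac{1}{3 \left(-2\right)} = -1 + \frac{1}{3} \left(- \frac{1}{2}\right) = -1 - \frac{1}{6} = - \frac{7}{6} \approx -1.1667$)
$x{\left(B \right)} = 20 + 5 B$
$s{\left(U \right)} = \frac{85}{6}$ ($s{\left(U \right)} = 20 + 5 \left(- \frac{7}{6}\right) = 20 - \frac{35}{6} = \frac{85}{6}$)
$A{\left(F \right)} = \left(170 + F\right) \left(F + F \left(4 + F\right)\right)$ ($A{\left(F \right)} = \left(170 + F\right) \left(F + \left(4 + F\right) F\right) = \left(170 + F\right) \left(F + F \left(4 + F\right)\right)$)
$A{\left(s{\left(8 \right)} \right)} + u{\left(-135,42 \right)} = \frac{85 \left(850 + \left(\frac{85}{6}\right)^{2} + 175 \cdot \frac{85}{6}\right)}{6} - 140 = \frac{85 \left(850 + \frac{7225}{36} + \frac{14875}{6}\right)}{6} - 140 = \frac{85}{6} \cdot \frac{127075}{36} - 140 = \frac{10801375}{216} - 140 = \frac{10771135}{216}$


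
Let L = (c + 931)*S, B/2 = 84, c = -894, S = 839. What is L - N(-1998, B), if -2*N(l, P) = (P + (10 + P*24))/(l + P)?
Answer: 11361317/366 ≈ 31042.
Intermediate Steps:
B = 168 (B = 2*84 = 168)
N(l, P) = -(10 + 25*P)/(2*(P + l)) (N(l, P) = -(P + (10 + P*24))/(2*(l + P)) = -(P + (10 + 24*P))/(2*(P + l)) = -(10 + 25*P)/(2*(P + l)))
L = 31043 (L = (-894 + 931)*839 = 37*839 = 31043)
L - N(-1998, B) = 31043 - (-5 - 25/2*168)/(168 - 1998) = 31043 - (-5 - 2100)/(-1830) = 31043 - (-1)*(-2105)/1830 = 31043 - 1*421/366 = 31043 - 421/366 = 11361317/366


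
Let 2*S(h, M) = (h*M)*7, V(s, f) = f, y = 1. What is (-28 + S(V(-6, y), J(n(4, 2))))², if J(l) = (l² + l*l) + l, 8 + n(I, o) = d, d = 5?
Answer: 2401/4 ≈ 600.25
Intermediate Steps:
n(I, o) = -3 (n(I, o) = -8 + 5 = -3)
J(l) = l + 2*l² (J(l) = (l² + l²) + l = 2*l² + l = l + 2*l²)
S(h, M) = 7*M*h/2 (S(h, M) = ((h*M)*7)/2 = ((M*h)*7)/2 = (7*M*h)/2 = 7*M*h/2)
(-28 + S(V(-6, y), J(n(4, 2))))² = (-28 + (7/2)*(-3*(1 + 2*(-3)))*1)² = (-28 + (7/2)*(-3*(1 - 6))*1)² = (-28 + (7/2)*(-3*(-5))*1)² = (-28 + (7/2)*15*1)² = (-28 + 105/2)² = (49/2)² = 2401/4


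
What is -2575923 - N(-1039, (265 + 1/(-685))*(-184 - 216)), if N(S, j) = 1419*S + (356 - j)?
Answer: -165487426/137 ≈ -1.2079e+6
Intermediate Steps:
N(S, j) = 356 - j + 1419*S
-2575923 - N(-1039, (265 + 1/(-685))*(-184 - 216)) = -2575923 - (356 - (265 + 1/(-685))*(-184 - 216) + 1419*(-1039)) = -2575923 - (356 - (265 - 1/685)*(-400) - 1474341) = -2575923 - (356 - 181524*(-400)/685 - 1474341) = -2575923 - (356 - 1*(-14521920/137) - 1474341) = -2575923 - (356 + 14521920/137 - 1474341) = -2575923 - 1*(-187414025/137) = -2575923 + 187414025/137 = -165487426/137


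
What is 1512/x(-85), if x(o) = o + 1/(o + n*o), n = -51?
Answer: -918000/51607 ≈ -17.788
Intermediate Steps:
x(o) = o - 1/(50*o) (x(o) = o + 1/(o - 51*o) = o + 1/(-50*o) = o - 1/(50*o))
1512/x(-85) = 1512/(-85 - 1/50/(-85)) = 1512/(-85 - 1/50*(-1/85)) = 1512/(-85 + 1/4250) = 1512/(-361249/4250) = 1512*(-4250/361249) = -918000/51607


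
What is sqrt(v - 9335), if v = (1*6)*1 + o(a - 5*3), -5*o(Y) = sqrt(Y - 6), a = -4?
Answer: sqrt(-9329 - I) ≈ 0.0052 - 96.587*I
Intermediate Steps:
o(Y) = -sqrt(-6 + Y)/5 (o(Y) = -sqrt(Y - 6)/5 = -sqrt(-6 + Y)/5)
v = 6 - I (v = (1*6)*1 - sqrt(-6 + (-4 - 5*3))/5 = 6*1 - sqrt(-6 + (-4 - 15))/5 = 6 - sqrt(-6 - 19)/5 = 6 - I ≈ 6.0 - 1.0*I)
sqrt(v - 9335) = sqrt((6 - I) - 9335) = sqrt(-9329 - I)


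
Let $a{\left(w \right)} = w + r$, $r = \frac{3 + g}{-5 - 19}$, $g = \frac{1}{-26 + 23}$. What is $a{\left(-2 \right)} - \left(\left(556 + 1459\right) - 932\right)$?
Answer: $- \frac{9766}{9} \approx -1085.1$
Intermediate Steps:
$g = - \frac{1}{3}$ ($g = \frac{1}{-3} = - \frac{1}{3} \approx -0.33333$)
$r = - \frac{1}{9}$ ($r = \frac{3 - \frac{1}{3}}{-5 - 19} = \frac{8}{3 \left(-24\right)} = \frac{8}{3} \left(- \frac{1}{24}\right) = - \frac{1}{9} \approx -0.11111$)
$a{\left(w \right)} = - \frac{1}{9} + w$ ($a{\left(w \right)} = w - \frac{1}{9} = - \frac{1}{9} + w$)
$a{\left(-2 \right)} - \left(\left(556 + 1459\right) - 932\right) = \left(- \frac{1}{9} - 2\right) - \left(\left(556 + 1459\right) - 932\right) = - \frac{19}{9} - \left(2015 - 932\right) = - \frac{19}{9} - 1083 = - \frac{9766}{9}$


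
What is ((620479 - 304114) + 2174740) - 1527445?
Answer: 963660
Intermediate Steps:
((620479 - 304114) + 2174740) - 1527445 = (316365 + 2174740) - 1527445 = 2491105 - 1527445 = 963660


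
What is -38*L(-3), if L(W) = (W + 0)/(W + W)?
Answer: -19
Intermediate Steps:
L(W) = ½ (L(W) = W/((2*W)) = W*(1/(2*W)) = ½)
-38*L(-3) = -38*½ = -19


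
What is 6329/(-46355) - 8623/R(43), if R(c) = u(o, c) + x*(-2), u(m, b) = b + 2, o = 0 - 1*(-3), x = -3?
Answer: -400041944/2364105 ≈ -169.21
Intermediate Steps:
o = 3 (o = 0 + 3 = 3)
u(m, b) = 2 + b
R(c) = 8 + c (R(c) = (2 + c) - 3*(-2) = (2 + c) + 6 = 8 + c)
6329/(-46355) - 8623/R(43) = 6329/(-46355) - 8623/(8 + 43) = 6329*(-1/46355) - 8623/51 = -6329/46355 - 8623*1/51 = -6329/46355 - 8623/51 = -400041944/2364105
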